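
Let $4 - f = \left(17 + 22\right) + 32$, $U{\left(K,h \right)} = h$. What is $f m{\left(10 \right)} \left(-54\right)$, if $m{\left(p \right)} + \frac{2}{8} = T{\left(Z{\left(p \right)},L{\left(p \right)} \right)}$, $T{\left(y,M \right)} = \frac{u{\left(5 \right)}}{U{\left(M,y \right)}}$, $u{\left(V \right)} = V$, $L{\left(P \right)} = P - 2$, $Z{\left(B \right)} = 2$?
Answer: $\frac{16281}{2} \approx 8140.5$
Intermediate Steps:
$L{\left(P \right)} = -2 + P$
$T{\left(y,M \right)} = \frac{5}{y}$
$m{\left(p \right)} = \frac{9}{4}$ ($m{\left(p \right)} = - \frac{1}{4} + \frac{5}{2} = \frac{9}{4}$)
$f = -67$ ($f = 4 - \left(\left(17 + 22\right) + 32\right) = 4 - \left(39 + 32\right) = 4 - 71 = -67$)
$f m{\left(10 \right)} \left(-54\right) = \left(-67\right) \frac{9}{4} \left(-54\right) = \left(- \frac{603}{4}\right) \left(-54\right) = \frac{16281}{2}$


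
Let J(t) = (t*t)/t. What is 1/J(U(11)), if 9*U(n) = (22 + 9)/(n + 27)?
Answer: 342/31 ≈ 11.032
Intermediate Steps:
U(n) = 31/(9*(27 + n)) (U(n) = ((22 + 9)/(n + 27))/9 = (31/(27 + n))/9 = 31/(9*(27 + n)))
J(t) = t (J(t) = t²/t = t)
1/J(U(11)) = 1/(31/(9*(27 + 11))) = 1/((31/9)/38) = 1/((31/9)*(1/38)) = 1/(31/342) = 342/31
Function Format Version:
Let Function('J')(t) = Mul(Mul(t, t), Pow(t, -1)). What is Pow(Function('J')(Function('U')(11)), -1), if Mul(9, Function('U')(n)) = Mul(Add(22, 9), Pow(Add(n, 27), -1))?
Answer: Rational(342, 31) ≈ 11.032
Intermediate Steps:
Function('U')(n) = Mul(Rational(31, 9), Pow(Add(27, n), -1)) (Function('U')(n) = Mul(Rational(1, 9), Mul(Add(22, 9), Pow(Add(n, 27), -1))) = Mul(Rational(1, 9), Mul(31, Pow(Add(27, n), -1))) = Mul(Rational(31, 9), Pow(Add(27, n), -1)))
Function('J')(t) = t (Function('J')(t) = Mul(Pow(t, 2), Pow(t, -1)) = t)
Pow(Function('J')(Function('U')(11)), -1) = Pow(Mul(Rational(31, 9), Pow(Add(27, 11), -1)), -1) = Pow(Mul(Rational(31, 9), Pow(38, -1)), -1) = Pow(Mul(Rational(31, 9), Rational(1, 38)), -1) = Pow(Rational(31, 342), -1) = Rational(342, 31)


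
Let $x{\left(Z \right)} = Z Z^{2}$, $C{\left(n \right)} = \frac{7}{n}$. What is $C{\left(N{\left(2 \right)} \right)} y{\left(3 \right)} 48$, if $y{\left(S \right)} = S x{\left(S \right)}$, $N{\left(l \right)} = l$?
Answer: $13608$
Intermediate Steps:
$x{\left(Z \right)} = Z^{3}$
$y{\left(S \right)} = S^{4}$ ($y{\left(S \right)} = S S^{3} = S^{4}$)
$C{\left(N{\left(2 \right)} \right)} y{\left(3 \right)} 48 = \frac{7}{2} \cdot 3^{4} \cdot 48 = 7 \cdot \frac{1}{2} \cdot 81 \cdot 48 = \frac{7}{2} \cdot 81 \cdot 48 = \frac{567}{2} \cdot 48 = 13608$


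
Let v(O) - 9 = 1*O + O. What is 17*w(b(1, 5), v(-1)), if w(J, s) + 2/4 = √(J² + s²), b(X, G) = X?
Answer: -17/2 + 85*√2 ≈ 111.71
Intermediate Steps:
v(O) = 9 + 2*O (v(O) = 9 + (1*O + O) = 9 + (O + O) = 9 + 2*O)
w(J, s) = -½ + √(J² + s²)
17*w(b(1, 5), v(-1)) = 17*(-½ + √(1² + (9 + 2*(-1))²)) = 17*(-½ + √(1 + (9 - 2)²)) = 17*(-½ + √(1 + 7²)) = 17*(-½ + √(1 + 49)) = 17*(-½ + √50) = 17*(-½ + 5*√2) = -17/2 + 85*√2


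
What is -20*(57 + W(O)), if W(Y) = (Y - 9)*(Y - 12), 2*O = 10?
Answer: -1700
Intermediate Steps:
O = 5 (O = (1/2)*10 = 5)
W(Y) = (-12 + Y)*(-9 + Y) (W(Y) = (-9 + Y)*(-12 + Y) = (-12 + Y)*(-9 + Y))
-20*(57 + W(O)) = -20*(57 + (108 + 5**2 - 21*5)) = -20*(57 + (108 + 25 - 105)) = -20*(57 + 28) = -20*85 = -1700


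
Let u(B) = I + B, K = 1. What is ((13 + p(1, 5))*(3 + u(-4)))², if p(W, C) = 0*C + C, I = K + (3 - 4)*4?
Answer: 5184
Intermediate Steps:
I = -3 (I = 1 + (3 - 4)*4 = 1 - 1*4 = 1 - 4 = -3)
p(W, C) = C (p(W, C) = 0 + C = C)
u(B) = -3 + B
((13 + p(1, 5))*(3 + u(-4)))² = ((13 + 5)*(3 + (-3 - 4)))² = (18*(3 - 7))² = (18*(-4))² = (-72)² = 5184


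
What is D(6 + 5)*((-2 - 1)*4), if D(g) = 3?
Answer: -36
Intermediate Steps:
D(6 + 5)*((-2 - 1)*4) = 3*((-2 - 1)*4) = 3*(-3*4) = 3*(-12) = -36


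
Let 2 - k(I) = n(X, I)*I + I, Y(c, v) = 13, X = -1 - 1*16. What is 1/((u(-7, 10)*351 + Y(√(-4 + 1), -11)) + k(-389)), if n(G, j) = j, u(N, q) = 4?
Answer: -1/149513 ≈ -6.6884e-6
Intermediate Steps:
X = -17 (X = -1 - 16 = -17)
k(I) = 2 - I - I² (k(I) = 2 - (I*I + I) = 2 - (I² + I) = 2 - (I + I²) = 2 + (-I - I²) = 2 - I - I²)
1/((u(-7, 10)*351 + Y(√(-4 + 1), -11)) + k(-389)) = 1/((4*351 + 13) + (2 - 1*(-389) - 1*(-389)²)) = 1/((1404 + 13) + (2 + 389 - 1*151321)) = 1/(1417 + (2 + 389 - 151321)) = 1/(1417 - 150930) = 1/(-149513) = -1/149513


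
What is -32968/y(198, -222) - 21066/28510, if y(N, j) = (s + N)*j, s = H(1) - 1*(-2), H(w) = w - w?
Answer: 57341/15823050 ≈ 0.0036239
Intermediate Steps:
H(w) = 0
s = 2 (s = 0 - 1*(-2) = 0 + 2 = 2)
y(N, j) = j*(2 + N) (y(N, j) = (2 + N)*j = j*(2 + N))
-32968/y(198, -222) - 21066/28510 = -32968*(-1/(222*(2 + 198))) - 21066/28510 = -32968/((-222*200)) - 21066*1/28510 = -32968/(-44400) - 10533/14255 = -32968*(-1/44400) - 10533/14255 = 4121/5550 - 10533/14255 = 57341/15823050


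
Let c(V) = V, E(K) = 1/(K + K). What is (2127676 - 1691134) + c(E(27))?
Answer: 23573269/54 ≈ 4.3654e+5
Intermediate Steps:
E(K) = 1/(2*K)
(2127676 - 1691134) + c(E(27)) = (2127676 - 1691134) + (½)/27 = 436542 + (½)*(1/27) = 436542 + 1/54 = 23573269/54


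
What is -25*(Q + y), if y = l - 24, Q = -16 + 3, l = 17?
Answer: 500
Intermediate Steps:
Q = -13
y = -7 (y = 17 - 24 = -7)
-25*(Q + y) = -25*(-13 - 7) = -25*(-20) = 500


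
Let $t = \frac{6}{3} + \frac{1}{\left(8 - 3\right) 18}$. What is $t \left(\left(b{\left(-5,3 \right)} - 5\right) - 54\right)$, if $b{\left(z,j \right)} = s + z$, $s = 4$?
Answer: $- \frac{362}{3} \approx -120.67$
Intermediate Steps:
$b{\left(z,j \right)} = 4 + z$
$t = \frac{181}{90}$ ($t = 6 \cdot \frac{1}{3} + \frac{1}{5} \cdot \frac{1}{18} = 2 + \frac{1}{5} \cdot \frac{1}{18} = 2 + \frac{1}{90} = \frac{181}{90} \approx 2.0111$)
$t \left(\left(b{\left(-5,3 \right)} - 5\right) - 54\right) = \frac{181 \left(\left(\left(4 - 5\right) - 5\right) - 54\right)}{90} = \frac{181 \left(\left(-1 - 5\right) - 54\right)}{90} = \frac{181 \left(-6 - 54\right)}{90} = \frac{181}{90} \left(-60\right) = - \frac{362}{3}$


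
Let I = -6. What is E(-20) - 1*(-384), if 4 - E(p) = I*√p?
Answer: 388 + 12*I*√5 ≈ 388.0 + 26.833*I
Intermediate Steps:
E(p) = 4 + 6*√p (E(p) = 4 - (-6)*√p = 4 + 6*√p)
E(-20) - 1*(-384) = (4 + 6*√(-20)) - 1*(-384) = (4 + 6*(2*I*√5)) + 384 = (4 + 12*I*√5) + 384 = 388 + 12*I*√5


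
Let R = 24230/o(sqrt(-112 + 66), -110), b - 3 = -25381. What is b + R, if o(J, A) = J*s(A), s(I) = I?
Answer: -25378 + 2423*I*sqrt(46)/506 ≈ -25378.0 + 32.477*I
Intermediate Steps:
b = -25378 (b = 3 - 25381 = -25378)
o(J, A) = A*J (o(J, A) = J*A = A*J)
R = 2423*I*sqrt(46)/506 (R = 24230/((-110*sqrt(-112 + 66))) = 24230/((-110*I*sqrt(46))) = 24230*(I*sqrt(46)/5060) = 2423*I*sqrt(46)/506 ≈ 32.477*I)
b + R = -25378 + 2423*I*sqrt(46)/506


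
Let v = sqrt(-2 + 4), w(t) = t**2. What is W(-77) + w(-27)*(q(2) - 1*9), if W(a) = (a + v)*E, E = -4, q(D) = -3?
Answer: -8440 - 4*sqrt(2) ≈ -8445.7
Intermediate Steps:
v = sqrt(2) ≈ 1.4142
W(a) = -4*a - 4*sqrt(2) (W(a) = (a + sqrt(2))*(-4) = -4*a - 4*sqrt(2))
W(-77) + w(-27)*(q(2) - 1*9) = (-4*(-77) - 4*sqrt(2)) + (-27)**2*(-3 - 1*9) = (308 - 4*sqrt(2)) + 729*(-3 - 9) = (308 - 4*sqrt(2)) + 729*(-12) = (308 - 4*sqrt(2)) - 8748 = -8440 - 4*sqrt(2)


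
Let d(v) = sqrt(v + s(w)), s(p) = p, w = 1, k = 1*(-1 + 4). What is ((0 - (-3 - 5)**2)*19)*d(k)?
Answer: -2432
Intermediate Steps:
k = 3 (k = 1*3 = 3)
d(v) = sqrt(1 + v) (d(v) = sqrt(v + 1) = sqrt(1 + v))
((0 - (-3 - 5)**2)*19)*d(k) = ((0 - (-3 - 5)**2)*19)*sqrt(1 + 3) = ((0 - 1*(-8)**2)*19)*sqrt(4) = ((0 - 1*64)*19)*2 = ((0 - 64)*19)*2 = -64*19*2 = -1216*2 = -2432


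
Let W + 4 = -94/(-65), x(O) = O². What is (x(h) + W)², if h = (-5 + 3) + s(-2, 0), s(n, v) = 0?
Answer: 8836/4225 ≈ 2.0914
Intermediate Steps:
h = -2 (h = (-5 + 3) + 0 = -2 + 0 = -2)
W = -166/65 (W = -4 - 94/(-65) = -4 - 94*(-1/65) = -4 + 94/65 = -166/65 ≈ -2.5538)
(x(h) + W)² = ((-2)² - 166/65)² = (4 - 166/65)² = (94/65)² = 8836/4225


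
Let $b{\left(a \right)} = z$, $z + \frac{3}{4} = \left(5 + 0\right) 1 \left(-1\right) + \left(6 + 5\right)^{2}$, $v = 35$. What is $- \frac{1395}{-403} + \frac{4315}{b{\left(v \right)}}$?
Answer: $\frac{245125}{5993} \approx 40.902$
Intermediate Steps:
$z = \frac{461}{4}$ ($z = - \frac{3}{4} + \left(\left(5 + 0\right) 1 \left(-1\right) + \left(6 + 5\right)^{2}\right) = - \frac{3}{4} + \left(5 \cdot 1 \left(-1\right) + 11^{2}\right) = - \frac{3}{4} + \left(5 \left(-1\right) + 121\right) = - \frac{3}{4} + \left(-5 + 121\right) = - \frac{3}{4} + 116 = \frac{461}{4} \approx 115.25$)
$b{\left(a \right)} = \frac{461}{4}$
$- \frac{1395}{-403} + \frac{4315}{b{\left(v \right)}} = - \frac{1395}{-403} + \frac{4315}{\frac{461}{4}} = \left(-1395\right) \left(- \frac{1}{403}\right) + 4315 \cdot \frac{4}{461} = \frac{45}{13} + \frac{17260}{461} = \frac{245125}{5993}$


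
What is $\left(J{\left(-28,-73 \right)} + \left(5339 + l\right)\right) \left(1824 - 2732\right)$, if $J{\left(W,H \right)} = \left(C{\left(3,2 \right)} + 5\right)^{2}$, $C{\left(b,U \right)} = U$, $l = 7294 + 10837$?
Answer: $-21355252$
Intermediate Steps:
$l = 18131$
$J{\left(W,H \right)} = 49$ ($J{\left(W,H \right)} = \left(2 + 5\right)^{2} = 7^{2} = 49$)
$\left(J{\left(-28,-73 \right)} + \left(5339 + l\right)\right) \left(1824 - 2732\right) = \left(49 + \left(5339 + 18131\right)\right) \left(1824 - 2732\right) = \left(49 + 23470\right) \left(-908\right) = 23519 \left(-908\right) = -21355252$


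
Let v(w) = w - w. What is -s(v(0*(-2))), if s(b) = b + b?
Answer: 0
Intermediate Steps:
v(w) = 0
s(b) = 2*b
-s(v(0*(-2))) = -2*0 = -1*0 = 0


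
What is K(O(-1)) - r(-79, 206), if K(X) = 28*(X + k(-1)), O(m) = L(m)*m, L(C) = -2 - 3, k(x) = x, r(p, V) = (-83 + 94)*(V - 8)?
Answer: -2066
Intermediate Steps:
r(p, V) = -88 + 11*V (r(p, V) = 11*(-8 + V) = -88 + 11*V)
L(C) = -5
O(m) = -5*m
K(X) = -28 + 28*X (K(X) = 28*(X - 1) = 28*(-1 + X) = -28 + 28*X)
K(O(-1)) - r(-79, 206) = (-28 + 28*(-5*(-1))) - (-88 + 11*206) = (-28 + 28*5) - (-88 + 2266) = (-28 + 140) - 1*2178 = 112 - 2178 = -2066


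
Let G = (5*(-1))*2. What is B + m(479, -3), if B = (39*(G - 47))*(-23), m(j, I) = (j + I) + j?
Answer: 52084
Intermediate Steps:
m(j, I) = I + 2*j (m(j, I) = (I + j) + j = I + 2*j)
G = -10 (G = -5*2 = -10)
B = 51129 (B = (39*(-10 - 47))*(-23) = (39*(-57))*(-23) = -2223*(-23) = 51129)
B + m(479, -3) = 51129 + (-3 + 2*479) = 51129 + (-3 + 958) = 51129 + 955 = 52084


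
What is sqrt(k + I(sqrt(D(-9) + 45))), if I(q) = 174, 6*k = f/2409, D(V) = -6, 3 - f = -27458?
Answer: sqrt(4083185942)/4818 ≈ 13.263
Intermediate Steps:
f = 27461 (f = 3 - 1*(-27458) = 3 + 27458 = 27461)
k = 27461/14454 (k = (27461/2409)/6 = (27461*(1/2409))/6 = (1/6)*(27461/2409) = 27461/14454 ≈ 1.8999)
sqrt(k + I(sqrt(D(-9) + 45))) = sqrt(27461/14454 + 174) = sqrt(2542457/14454) = sqrt(4083185942)/4818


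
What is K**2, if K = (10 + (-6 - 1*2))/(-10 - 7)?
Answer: 4/289 ≈ 0.013841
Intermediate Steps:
K = -2/17 (K = (10 + (-6 - 2))/(-17) = (10 - 8)*(-1/17) = 2*(-1/17) = -2/17 ≈ -0.11765)
K**2 = (-2/17)**2 = 4/289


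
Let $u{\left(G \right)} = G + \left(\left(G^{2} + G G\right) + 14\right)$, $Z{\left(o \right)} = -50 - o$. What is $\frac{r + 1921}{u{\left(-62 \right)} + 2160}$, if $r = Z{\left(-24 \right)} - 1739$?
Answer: $\frac{39}{2450} \approx 0.015918$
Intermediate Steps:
$r = -1765$ ($r = \left(-50 - -24\right) - 1739 = \left(-50 + 24\right) - 1739 = -26 - 1739 = -1765$)
$u{\left(G \right)} = 14 + G + 2 G^{2}$ ($u{\left(G \right)} = G + \left(\left(G^{2} + G^{2}\right) + 14\right) = G + \left(2 G^{2} + 14\right) = G + \left(14 + 2 G^{2}\right) = 14 + G + 2 G^{2}$)
$\frac{r + 1921}{u{\left(-62 \right)} + 2160} = \frac{-1765 + 1921}{\left(14 - 62 + 2 \left(-62\right)^{2}\right) + 2160} = \frac{156}{\left(14 - 62 + 2 \cdot 3844\right) + 2160} = \frac{156}{\left(14 - 62 + 7688\right) + 2160} = \frac{156}{7640 + 2160} = \frac{156}{9800} = 156 \cdot \frac{1}{9800} = \frac{39}{2450}$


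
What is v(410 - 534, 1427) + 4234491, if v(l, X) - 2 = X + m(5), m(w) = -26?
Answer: 4235894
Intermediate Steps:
v(l, X) = -24 + X (v(l, X) = 2 + (X - 26) = 2 + (-26 + X) = -24 + X)
v(410 - 534, 1427) + 4234491 = (-24 + 1427) + 4234491 = 1403 + 4234491 = 4235894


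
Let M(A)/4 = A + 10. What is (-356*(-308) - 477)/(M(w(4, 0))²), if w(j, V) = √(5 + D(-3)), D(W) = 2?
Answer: 11681297/138384 - 545855*√7/34596 ≈ 42.668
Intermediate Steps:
w(j, V) = √7 (w(j, V) = √(5 + 2) = √7)
M(A) = 40 + 4*A (M(A) = 4*(A + 10) = 4*(10 + A) = 40 + 4*A)
(-356*(-308) - 477)/(M(w(4, 0))²) = (-356*(-308) - 477)/((40 + 4*√7)²) = (109648 - 477)/(40 + 4*√7)² = 109171/(40 + 4*√7)²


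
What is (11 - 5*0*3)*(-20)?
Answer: -220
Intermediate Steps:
(11 - 5*0*3)*(-20) = (11 + 0*3)*(-20) = (11 + 0)*(-20) = 11*(-20) = -220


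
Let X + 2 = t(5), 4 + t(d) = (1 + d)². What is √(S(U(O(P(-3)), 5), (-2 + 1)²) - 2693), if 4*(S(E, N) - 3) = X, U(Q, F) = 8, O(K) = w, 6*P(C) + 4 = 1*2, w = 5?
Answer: I*√10730/2 ≈ 51.793*I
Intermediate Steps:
P(C) = -⅓ (P(C) = -⅔ + (1*2)/6 = -⅔ + (⅙)*2 = -⅔ + ⅓ = -⅓)
O(K) = 5
t(d) = -4 + (1 + d)²
X = 30 (X = -2 + (-4 + (1 + 5)²) = -2 + (-4 + 6²) = -2 + (-4 + 36) = -2 + 32 = 30)
S(E, N) = 21/2 (S(E, N) = 3 + (¼)*30 = 3 + 15/2 = 21/2)
√(S(U(O(P(-3)), 5), (-2 + 1)²) - 2693) = √(21/2 - 2693) = √(-5365/2) = I*√10730/2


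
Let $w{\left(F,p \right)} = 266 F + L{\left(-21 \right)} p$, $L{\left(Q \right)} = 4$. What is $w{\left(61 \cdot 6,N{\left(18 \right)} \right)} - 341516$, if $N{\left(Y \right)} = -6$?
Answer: $-244184$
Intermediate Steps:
$w{\left(F,p \right)} = 4 p + 266 F$ ($w{\left(F,p \right)} = 266 F + 4 p = 4 p + 266 F$)
$w{\left(61 \cdot 6,N{\left(18 \right)} \right)} - 341516 = \left(4 \left(-6\right) + 266 \cdot 61 \cdot 6\right) - 341516 = \left(-24 + 266 \cdot 366\right) - 341516 = \left(-24 + 97356\right) - 341516 = 97332 - 341516 = -244184$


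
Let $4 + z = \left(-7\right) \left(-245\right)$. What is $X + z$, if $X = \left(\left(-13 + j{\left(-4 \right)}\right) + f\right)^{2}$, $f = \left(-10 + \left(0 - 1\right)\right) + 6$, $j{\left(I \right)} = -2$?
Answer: $2111$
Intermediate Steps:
$z = 1711$ ($z = -4 - -1715 = -4 + 1715 = 1711$)
$f = -5$ ($f = \left(-10 - 1\right) + 6 = -11 + 6 = -5$)
$X = 400$ ($X = \left(\left(-13 - 2\right) - 5\right)^{2} = \left(-15 - 5\right)^{2} = \left(-20\right)^{2} = 400$)
$X + z = 400 + 1711 = 2111$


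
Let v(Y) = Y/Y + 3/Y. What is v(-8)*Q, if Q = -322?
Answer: -805/4 ≈ -201.25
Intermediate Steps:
v(Y) = 1 + 3/Y
v(-8)*Q = ((3 - 8)/(-8))*(-322) = -⅛*(-5)*(-322) = (5/8)*(-322) = -805/4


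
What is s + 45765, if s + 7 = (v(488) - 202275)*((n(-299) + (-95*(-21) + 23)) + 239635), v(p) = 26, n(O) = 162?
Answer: -48906796177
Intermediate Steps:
s = -48906841942 (s = -7 + (26 - 202275)*((162 + (-95*(-21) + 23)) + 239635) = -7 - 202249*((162 + (1995 + 23)) + 239635) = -7 - 202249*((162 + 2018) + 239635) = -7 - 202249*(2180 + 239635) = -7 - 202249*241815 = -7 - 48906841935 = -48906841942)
s + 45765 = -48906841942 + 45765 = -48906796177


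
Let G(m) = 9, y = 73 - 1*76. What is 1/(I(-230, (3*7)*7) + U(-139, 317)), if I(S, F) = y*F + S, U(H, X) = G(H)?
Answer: -1/662 ≈ -0.0015106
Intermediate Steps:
y = -3 (y = 73 - 76 = -3)
U(H, X) = 9
I(S, F) = S - 3*F (I(S, F) = -3*F + S = S - 3*F)
1/(I(-230, (3*7)*7) + U(-139, 317)) = 1/((-230 - 3*3*7*7) + 9) = 1/((-230 - 63*7) + 9) = 1/((-230 - 3*147) + 9) = 1/((-230 - 441) + 9) = 1/(-671 + 9) = 1/(-662) = -1/662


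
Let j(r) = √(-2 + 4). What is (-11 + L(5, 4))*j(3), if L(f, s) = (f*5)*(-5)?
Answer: -136*√2 ≈ -192.33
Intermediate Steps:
j(r) = √2
L(f, s) = -25*f (L(f, s) = (5*f)*(-5) = -25*f)
(-11 + L(5, 4))*j(3) = (-11 - 25*5)*√2 = (-11 - 125)*√2 = -136*√2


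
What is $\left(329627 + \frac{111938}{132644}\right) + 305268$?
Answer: $\frac{42107562159}{66322} \approx 6.349 \cdot 10^{5}$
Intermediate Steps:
$\left(329627 + \frac{111938}{132644}\right) + 305268 = \left(329627 + 111938 \cdot \frac{1}{132644}\right) + 305268 = \left(329627 + \frac{55969}{66322}\right) + 305268 = \frac{21861577863}{66322} + 305268 = \frac{42107562159}{66322}$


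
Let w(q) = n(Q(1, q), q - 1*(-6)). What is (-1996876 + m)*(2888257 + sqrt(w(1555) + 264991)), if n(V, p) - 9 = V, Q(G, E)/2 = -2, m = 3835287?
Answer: 5309803439627 + 11030466*sqrt(7361) ≈ 5.3108e+12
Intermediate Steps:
Q(G, E) = -4 (Q(G, E) = 2*(-2) = -4)
n(V, p) = 9 + V
w(q) = 5 (w(q) = 9 - 4 = 5)
(-1996876 + m)*(2888257 + sqrt(w(1555) + 264991)) = (-1996876 + 3835287)*(2888257 + sqrt(5 + 264991)) = 1838411*(2888257 + sqrt(264996)) = 1838411*(2888257 + 6*sqrt(7361)) = 5309803439627 + 11030466*sqrt(7361)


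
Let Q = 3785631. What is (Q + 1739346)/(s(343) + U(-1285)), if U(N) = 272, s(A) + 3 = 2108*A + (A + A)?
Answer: 1841659/241333 ≈ 7.6312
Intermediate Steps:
s(A) = -3 + 2110*A (s(A) = -3 + (2108*A + (A + A)) = -3 + (2108*A + 2*A) = -3 + 2110*A)
(Q + 1739346)/(s(343) + U(-1285)) = (3785631 + 1739346)/((-3 + 2110*343) + 272) = 5524977/((-3 + 723730) + 272) = 5524977/(723727 + 272) = 5524977/723999 = 5524977*(1/723999) = 1841659/241333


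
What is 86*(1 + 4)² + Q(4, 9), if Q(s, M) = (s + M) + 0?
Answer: 2163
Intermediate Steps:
Q(s, M) = M + s (Q(s, M) = (M + s) + 0 = M + s)
86*(1 + 4)² + Q(4, 9) = 86*(1 + 4)² + (9 + 4) = 86*5² + 13 = 86*25 + 13 = 2150 + 13 = 2163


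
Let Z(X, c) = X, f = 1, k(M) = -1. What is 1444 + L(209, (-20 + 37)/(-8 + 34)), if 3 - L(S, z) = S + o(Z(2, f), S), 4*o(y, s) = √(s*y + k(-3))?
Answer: 1238 - √417/4 ≈ 1232.9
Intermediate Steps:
o(y, s) = √(-1 + s*y)/4 (o(y, s) = √(s*y - 1)/4 = √(-1 + s*y)/4)
L(S, z) = 3 - S - √(-1 + 2*S)/4 (L(S, z) = 3 - (S + √(-1 + S*2)/4) = 3 - (S + √(-1 + 2*S)/4) = 3 + (-S - √(-1 + 2*S)/4) = 3 - S - √(-1 + 2*S)/4)
1444 + L(209, (-20 + 37)/(-8 + 34)) = 1444 + (3 - 1*209 - √(-1 + 2*209)/4) = 1444 + (3 - 209 - √(-1 + 418)/4) = 1444 + (3 - 209 - √417/4) = 1444 + (-206 - √417/4) = 1238 - √417/4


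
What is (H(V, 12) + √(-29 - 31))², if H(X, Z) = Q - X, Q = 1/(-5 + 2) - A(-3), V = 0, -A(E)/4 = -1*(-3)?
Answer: 685/9 + 140*I*√15/3 ≈ 76.111 + 180.74*I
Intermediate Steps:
A(E) = -12 (A(E) = -(-4)*(-3) = -4*3 = -12)
Q = 35/3 (Q = 1/(-5 + 2) - 1*(-12) = 1/(-3) + 12 = -⅓ + 12 = 35/3 ≈ 11.667)
H(X, Z) = 35/3 - X
(H(V, 12) + √(-29 - 31))² = ((35/3 - 1*0) + √(-29 - 31))² = ((35/3 + 0) + √(-60))² = (35/3 + 2*I*√15)²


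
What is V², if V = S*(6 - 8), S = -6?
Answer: 144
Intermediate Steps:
V = 12 (V = -6*(6 - 8) = -6*(-2) = 12)
V² = 12² = 144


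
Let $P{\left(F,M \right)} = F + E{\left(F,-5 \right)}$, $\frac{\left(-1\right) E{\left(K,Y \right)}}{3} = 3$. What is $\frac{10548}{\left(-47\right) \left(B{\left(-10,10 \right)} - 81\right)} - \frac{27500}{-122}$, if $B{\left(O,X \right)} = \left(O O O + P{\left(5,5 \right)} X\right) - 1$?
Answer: $\frac{120955988}{536129} \approx 225.61$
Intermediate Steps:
$E{\left(K,Y \right)} = -9$ ($E{\left(K,Y \right)} = \left(-3\right) 3 = -9$)
$P{\left(F,M \right)} = -9 + F$ ($P{\left(F,M \right)} = F - 9 = -9 + F$)
$B{\left(O,X \right)} = -1 + O^{3} - 4 X$ ($B{\left(O,X \right)} = \left(O O O + \left(-9 + 5\right) X\right) - 1 = \left(O^{2} O - 4 X\right) - 1 = \left(O^{3} - 4 X\right) - 1 = -1 + O^{3} - 4 X$)
$\frac{10548}{\left(-47\right) \left(B{\left(-10,10 \right)} - 81\right)} - \frac{27500}{-122} = \frac{10548}{\left(-47\right) \left(\left(-1 + \left(-10\right)^{3} - 40\right) - 81\right)} - \frac{27500}{-122} = \frac{10548}{\left(-47\right) \left(\left(-1 - 1000 - 40\right) - 81\right)} - - \frac{13750}{61} = \frac{10548}{\left(-47\right) \left(-1041 - 81\right)} + \frac{13750}{61} = \frac{10548}{\left(-47\right) \left(-1122\right)} + \frac{13750}{61} = \frac{10548}{52734} + \frac{13750}{61} = 10548 \cdot \frac{1}{52734} + \frac{13750}{61} = \frac{1758}{8789} + \frac{13750}{61} = \frac{120955988}{536129}$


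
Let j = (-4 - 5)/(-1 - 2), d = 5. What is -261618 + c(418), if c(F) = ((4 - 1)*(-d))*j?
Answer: -261663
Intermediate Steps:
j = 3 (j = -9/(-3) = -9*(-1/3) = 3)
c(F) = -45 (c(F) = ((4 - 1)*(-1*5))*3 = (3*(-5))*3 = -15*3 = -45)
-261618 + c(418) = -261618 - 45 = -261663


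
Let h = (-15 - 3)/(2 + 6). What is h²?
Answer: 81/16 ≈ 5.0625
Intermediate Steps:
h = -9/4 (h = -18/8 = -18*⅛ = -9/4 ≈ -2.2500)
h² = (-9/4)² = 81/16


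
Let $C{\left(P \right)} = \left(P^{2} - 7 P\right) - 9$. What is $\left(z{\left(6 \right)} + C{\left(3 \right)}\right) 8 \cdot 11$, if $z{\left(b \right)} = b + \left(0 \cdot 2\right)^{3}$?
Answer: $-1320$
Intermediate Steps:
$C{\left(P \right)} = -9 + P^{2} - 7 P$
$z{\left(b \right)} = b$ ($z{\left(b \right)} = b + 0^{3} = b + 0 = b$)
$\left(z{\left(6 \right)} + C{\left(3 \right)}\right) 8 \cdot 11 = \left(6 - \left(30 - 9\right)\right) 8 \cdot 11 = \left(6 - 21\right) 88 = \left(-15\right) 88 = -1320$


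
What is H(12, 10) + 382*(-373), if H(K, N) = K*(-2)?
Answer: -142510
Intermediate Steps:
H(K, N) = -2*K
H(12, 10) + 382*(-373) = -2*12 + 382*(-373) = -24 - 142486 = -142510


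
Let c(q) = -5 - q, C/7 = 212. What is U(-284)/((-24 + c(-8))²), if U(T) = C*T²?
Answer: 17099072/63 ≈ 2.7141e+5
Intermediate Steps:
C = 1484 (C = 7*212 = 1484)
U(T) = 1484*T²
U(-284)/((-24 + c(-8))²) = (1484*(-284)²)/((-24 + (-5 - 1*(-8)))²) = (1484*80656)/((-24 + (-5 + 8))²) = 119693504/((-24 + 3)²) = 119693504/((-21)²) = 119693504/441 = 119693504*(1/441) = 17099072/63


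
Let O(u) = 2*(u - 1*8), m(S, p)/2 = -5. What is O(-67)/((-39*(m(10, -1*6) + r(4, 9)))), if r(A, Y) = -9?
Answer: -50/247 ≈ -0.20243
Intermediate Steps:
m(S, p) = -10 (m(S, p) = 2*(-5) = -10)
O(u) = -16 + 2*u (O(u) = 2*(u - 8) = 2*(-8 + u) = -16 + 2*u)
O(-67)/((-39*(m(10, -1*6) + r(4, 9)))) = (-16 + 2*(-67))/((-39*(-10 - 9))) = (-16 - 134)/((-39*(-19))) = -150/741 = -150*1/741 = -50/247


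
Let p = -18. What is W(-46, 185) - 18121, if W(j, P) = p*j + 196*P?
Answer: 18967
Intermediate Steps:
W(j, P) = -18*j + 196*P
W(-46, 185) - 18121 = (-18*(-46) + 196*185) - 18121 = (828 + 36260) - 18121 = 37088 - 18121 = 18967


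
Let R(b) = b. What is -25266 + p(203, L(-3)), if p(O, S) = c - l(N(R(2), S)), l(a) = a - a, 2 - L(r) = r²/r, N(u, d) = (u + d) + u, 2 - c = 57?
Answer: -25321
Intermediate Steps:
c = -55 (c = 2 - 1*57 = 2 - 57 = -55)
N(u, d) = d + 2*u (N(u, d) = (d + u) + u = d + 2*u)
L(r) = 2 - r (L(r) = 2 - r²/r = 2 - r)
l(a) = 0
p(O, S) = -55 (p(O, S) = -55 - 1*0 = -55 + 0 = -55)
-25266 + p(203, L(-3)) = -25266 - 55 = -25321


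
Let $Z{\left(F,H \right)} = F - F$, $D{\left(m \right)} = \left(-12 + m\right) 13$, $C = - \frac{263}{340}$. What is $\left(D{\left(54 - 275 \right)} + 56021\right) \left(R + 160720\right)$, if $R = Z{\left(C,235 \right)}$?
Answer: $8516874240$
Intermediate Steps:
$C = - \frac{263}{340}$ ($C = \left(-263\right) \frac{1}{340} = - \frac{263}{340} \approx -0.77353$)
$D{\left(m \right)} = -156 + 13 m$
$Z{\left(F,H \right)} = 0$
$R = 0$
$\left(D{\left(54 - 275 \right)} + 56021\right) \left(R + 160720\right) = \left(\left(-156 + 13 \left(54 - 275\right)\right) + 56021\right) \left(0 + 160720\right) = \left(\left(-156 + 13 \left(54 - 275\right)\right) + 56021\right) 160720 = \left(\left(-156 + 13 \left(-221\right)\right) + 56021\right) 160720 = \left(\left(-156 - 2873\right) + 56021\right) 160720 = \left(-3029 + 56021\right) 160720 = 52992 \cdot 160720 = 8516874240$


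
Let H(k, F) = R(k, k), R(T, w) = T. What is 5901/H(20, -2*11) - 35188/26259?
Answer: 154250599/525180 ≈ 293.71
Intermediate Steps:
H(k, F) = k
5901/H(20, -2*11) - 35188/26259 = 5901/20 - 35188/26259 = 154250599/525180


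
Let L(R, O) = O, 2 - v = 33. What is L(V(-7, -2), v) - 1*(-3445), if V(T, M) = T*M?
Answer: 3414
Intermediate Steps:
v = -31 (v = 2 - 1*33 = 2 - 33 = -31)
V(T, M) = M*T
L(V(-7, -2), v) - 1*(-3445) = -31 - 1*(-3445) = -31 + 3445 = 3414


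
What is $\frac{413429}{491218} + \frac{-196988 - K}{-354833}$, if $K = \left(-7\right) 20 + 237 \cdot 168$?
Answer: $\frac{262951869109}{174300356594} \approx 1.5086$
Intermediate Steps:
$K = 39676$ ($K = -140 + 39816 = 39676$)
$\frac{413429}{491218} + \frac{-196988 - K}{-354833} = \frac{413429}{491218} + \frac{-196988 - 39676}{-354833} = 413429 \cdot \frac{1}{491218} + \left(-196988 - 39676\right) \left(- \frac{1}{354833}\right) = \frac{413429}{491218} - - \frac{236664}{354833} = \frac{413429}{491218} + \frac{236664}{354833} = \frac{262951869109}{174300356594}$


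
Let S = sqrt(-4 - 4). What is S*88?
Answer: 176*I*sqrt(2) ≈ 248.9*I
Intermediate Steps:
S = 2*I*sqrt(2) (S = sqrt(-8) = 2*I*sqrt(2) ≈ 2.8284*I)
S*88 = (2*I*sqrt(2))*88 = 176*I*sqrt(2)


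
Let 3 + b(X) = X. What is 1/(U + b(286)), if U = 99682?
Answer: 1/99965 ≈ 1.0003e-5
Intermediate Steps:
b(X) = -3 + X
1/(U + b(286)) = 1/(99682 + (-3 + 286)) = 1/(99682 + 283) = 1/99965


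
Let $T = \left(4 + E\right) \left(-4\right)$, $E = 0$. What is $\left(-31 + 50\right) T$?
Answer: $-304$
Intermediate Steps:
$T = -16$ ($T = \left(4 + 0\right) \left(-4\right) = 4 \left(-4\right) = -16$)
$\left(-31 + 50\right) T = \left(-31 + 50\right) \left(-16\right) = 19 \left(-16\right) = -304$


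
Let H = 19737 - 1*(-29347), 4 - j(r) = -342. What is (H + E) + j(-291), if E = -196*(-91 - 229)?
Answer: 112150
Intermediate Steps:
j(r) = 346 (j(r) = 4 - 1*(-342) = 4 + 342 = 346)
E = 62720 (E = -196*(-320) = 62720)
H = 49084 (H = 19737 + 29347 = 49084)
(H + E) + j(-291) = (49084 + 62720) + 346 = 111804 + 346 = 112150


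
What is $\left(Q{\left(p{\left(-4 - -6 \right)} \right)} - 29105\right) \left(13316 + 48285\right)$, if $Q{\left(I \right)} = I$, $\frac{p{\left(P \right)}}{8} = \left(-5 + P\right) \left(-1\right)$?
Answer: $-1791418681$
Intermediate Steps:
$p{\left(P \right)} = 40 - 8 P$ ($p{\left(P \right)} = 8 \left(-5 + P\right) \left(-1\right) = 8 \left(5 - P\right) = 40 - 8 P$)
$\left(Q{\left(p{\left(-4 - -6 \right)} \right)} - 29105\right) \left(13316 + 48285\right) = \left(\left(40 - 8 \left(-4 - -6\right)\right) - 29105\right) \left(13316 + 48285\right) = \left(\left(40 - 8 \left(-4 + 6\right)\right) - 29105\right) 61601 = \left(\left(40 - 16\right) - 29105\right) 61601 = \left(24 - 29105\right) 61601 = \left(-29081\right) 61601 = -1791418681$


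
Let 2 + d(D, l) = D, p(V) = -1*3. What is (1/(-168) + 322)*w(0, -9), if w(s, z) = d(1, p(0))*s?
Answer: 0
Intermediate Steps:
p(V) = -3
d(D, l) = -2 + D
w(s, z) = -s (w(s, z) = (-2 + 1)*s = -s)
(1/(-168) + 322)*w(0, -9) = (1/(-168) + 322)*(-1*0) = (-1/168 + 322)*0 = (54095/168)*0 = 0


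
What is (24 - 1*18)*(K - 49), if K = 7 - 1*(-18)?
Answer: -144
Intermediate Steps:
K = 25 (K = 7 + 18 = 25)
(24 - 1*18)*(K - 49) = (24 - 1*18)*(25 - 49) = (24 - 18)*(-24) = 6*(-24) = -144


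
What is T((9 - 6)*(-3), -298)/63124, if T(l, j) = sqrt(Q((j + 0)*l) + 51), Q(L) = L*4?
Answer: sqrt(10779)/63124 ≈ 0.0016447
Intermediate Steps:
Q(L) = 4*L
T(l, j) = sqrt(51 + 4*j*l) (T(l, j) = sqrt(4*((j + 0)*l) + 51) = sqrt(4*(j*l) + 51) = sqrt(4*j*l + 51) = sqrt(51 + 4*j*l))
T((9 - 6)*(-3), -298)/63124 = sqrt(51 + 4*(-298)*((9 - 6)*(-3)))/63124 = sqrt(51 + 4*(-298)*(3*(-3)))*(1/63124) = sqrt(51 + 4*(-298)*(-9))*(1/63124) = sqrt(51 + 10728)*(1/63124) = sqrt(10779)*(1/63124) = sqrt(10779)/63124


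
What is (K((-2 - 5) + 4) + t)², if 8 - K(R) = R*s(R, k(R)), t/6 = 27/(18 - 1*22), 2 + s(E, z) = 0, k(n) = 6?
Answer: 5929/4 ≈ 1482.3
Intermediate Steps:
s(E, z) = -2 (s(E, z) = -2 + 0 = -2)
t = -81/2 (t = 6*(27/(18 - 1*22)) = 6*(27/(18 - 22)) = 6*(27/(-4)) = 6*(27*(-¼)) = 6*(-27/4) = -81/2 ≈ -40.500)
K(R) = 8 + 2*R (K(R) = 8 - R*(-2) = 8 - (-2)*R = 8 + 2*R)
(K((-2 - 5) + 4) + t)² = ((8 + 2*((-2 - 5) + 4)) - 81/2)² = ((8 + 2*(-7 + 4)) - 81/2)² = ((8 + 2*(-3)) - 81/2)² = ((8 - 6) - 81/2)² = (2 - 81/2)² = (-77/2)² = 5929/4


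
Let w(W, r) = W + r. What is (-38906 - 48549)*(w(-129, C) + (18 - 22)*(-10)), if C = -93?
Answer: 15916810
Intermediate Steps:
(-38906 - 48549)*(w(-129, C) + (18 - 22)*(-10)) = (-38906 - 48549)*((-129 - 93) + (18 - 22)*(-10)) = -87455*(-222 - 4*(-10)) = -87455*(-222 + 40) = -87455*(-182) = 15916810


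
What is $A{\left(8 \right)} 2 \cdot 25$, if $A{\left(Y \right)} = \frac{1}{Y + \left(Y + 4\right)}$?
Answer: $\frac{5}{2} \approx 2.5$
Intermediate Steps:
$A{\left(Y \right)} = \frac{1}{4 + 2 Y}$ ($A{\left(Y \right)} = \frac{1}{Y + \left(4 + Y\right)} = \frac{1}{4 + 2 Y}$)
$A{\left(8 \right)} 2 \cdot 25 = \frac{1}{2 \left(2 + 8\right)} 2 \cdot 25 = \frac{1}{2 \cdot 10} \cdot 2 \cdot 25 = \frac{1}{2} \cdot \frac{1}{10} \cdot 2 \cdot 25 = \frac{1}{20} \cdot 2 \cdot 25 = \frac{1}{10} \cdot 25 = \frac{5}{2}$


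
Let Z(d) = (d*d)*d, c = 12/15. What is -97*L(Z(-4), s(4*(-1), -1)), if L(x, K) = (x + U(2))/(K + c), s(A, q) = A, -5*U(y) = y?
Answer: -15617/8 ≈ -1952.1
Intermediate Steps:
U(y) = -y/5
c = ⅘ (c = 12*(1/15) = ⅘ ≈ 0.80000)
Z(d) = d³ (Z(d) = d²*d = d³)
L(x, K) = (-⅖ + x)/(⅘ + K) (L(x, K) = (x - ⅕*2)/(K + ⅘) = (x - ⅖)/(⅘ + K) = (-⅖ + x)/(⅘ + K))
-97*L(Z(-4), s(4*(-1), -1)) = -97*(-2 + 5*(-4)³)/(4 + 5*(4*(-1))) = -97*(-2 + 5*(-64))/(4 + 5*(-4)) = -97*(-2 - 320)/(4 - 20) = -97*(-322)/(-16) = -(-97)*(-322)/16 = -97*161/8 = -15617/8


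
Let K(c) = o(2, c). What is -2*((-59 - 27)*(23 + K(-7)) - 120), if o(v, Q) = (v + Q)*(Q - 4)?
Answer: 13656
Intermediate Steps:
o(v, Q) = (-4 + Q)*(Q + v) (o(v, Q) = (Q + v)*(-4 + Q) = (-4 + Q)*(Q + v))
K(c) = -8 + c**2 - 2*c (K(c) = c**2 - 4*c - 4*2 + c*2 = c**2 - 4*c - 8 + 2*c = -8 + c**2 - 2*c)
-2*((-59 - 27)*(23 + K(-7)) - 120) = -2*((-59 - 27)*(23 + (-8 + (-7)**2 - 2*(-7))) - 120) = -2*(-86*(23 + (-8 + 49 + 14)) - 120) = -2*(-86*(23 + 55) - 120) = -2*(-86*78 - 120) = -2*(-6708 - 120) = -2*(-6828) = 13656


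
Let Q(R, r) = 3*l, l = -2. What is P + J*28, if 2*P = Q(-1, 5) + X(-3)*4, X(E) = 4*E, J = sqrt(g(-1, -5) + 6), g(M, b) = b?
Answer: 1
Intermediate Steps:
Q(R, r) = -6 (Q(R, r) = 3*(-2) = -6)
J = 1 (J = sqrt(-5 + 6) = sqrt(1) = 1)
P = -27 (P = (-6 + (4*(-3))*4)/2 = (-6 - 12*4)/2 = (-6 - 48)/2 = (1/2)*(-54) = -27)
P + J*28 = -27 + 1*28 = -27 + 28 = 1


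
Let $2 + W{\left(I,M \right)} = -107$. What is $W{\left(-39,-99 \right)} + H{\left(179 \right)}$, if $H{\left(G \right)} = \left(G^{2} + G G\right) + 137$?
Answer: $64110$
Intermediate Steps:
$H{\left(G \right)} = 137 + 2 G^{2}$ ($H{\left(G \right)} = \left(G^{2} + G^{2}\right) + 137 = 2 G^{2} + 137 = 137 + 2 G^{2}$)
$W{\left(I,M \right)} = -109$ ($W{\left(I,M \right)} = -2 - 107 = -109$)
$W{\left(-39,-99 \right)} + H{\left(179 \right)} = -109 + \left(137 + 2 \cdot 179^{2}\right) = -109 + \left(137 + 2 \cdot 32041\right) = -109 + \left(137 + 64082\right) = -109 + 64219 = 64110$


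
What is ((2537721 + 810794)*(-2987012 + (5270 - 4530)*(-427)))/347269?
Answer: -11060118256880/347269 ≈ -3.1849e+7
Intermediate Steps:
((2537721 + 810794)*(-2987012 + (5270 - 4530)*(-427)))/347269 = (3348515*(-2987012 + 740*(-427)))*(1/347269) = (3348515*(-2987012 - 315980))*(1/347269) = (3348515*(-3302992))*(1/347269) = -11060118256880*1/347269 = -11060118256880/347269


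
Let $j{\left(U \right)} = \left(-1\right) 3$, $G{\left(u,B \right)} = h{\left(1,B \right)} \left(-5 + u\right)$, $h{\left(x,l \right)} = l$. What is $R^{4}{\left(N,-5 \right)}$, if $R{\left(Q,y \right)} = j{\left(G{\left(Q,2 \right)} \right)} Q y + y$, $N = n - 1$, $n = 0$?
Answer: $160000$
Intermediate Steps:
$G{\left(u,B \right)} = B \left(-5 + u\right)$
$j{\left(U \right)} = -3$
$N = -1$ ($N = 0 - 1 = -1$)
$R{\left(Q,y \right)} = y - 3 Q y$ ($R{\left(Q,y \right)} = - 3 Q y + y = y - 3 Q y$)
$R^{4}{\left(N,-5 \right)} = \left(- 5 \left(1 - -3\right)\right)^{4} = \left(- 5 \left(1 + 3\right)\right)^{4} = \left(\left(-5\right) 4\right)^{4} = \left(-20\right)^{4} = 160000$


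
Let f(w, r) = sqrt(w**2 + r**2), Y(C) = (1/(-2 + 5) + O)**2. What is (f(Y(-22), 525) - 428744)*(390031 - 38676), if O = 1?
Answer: -150641348120 + 351355*sqrt(22325881)/9 ≈ -1.5046e+11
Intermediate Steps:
Y(C) = 16/9 (Y(C) = (1/(-2 + 5) + 1)**2 = (1/3 + 1)**2 = (4/3)**2 = 16/9)
f(w, r) = sqrt(r**2 + w**2)
(f(Y(-22), 525) - 428744)*(390031 - 38676) = (sqrt(525**2 + (16/9)**2) - 428744)*(390031 - 38676) = (sqrt(275625 + 256/81) - 428744)*351355 = (sqrt(22325881/81) - 428744)*351355 = (sqrt(22325881)/9 - 428744)*351355 = (-428744 + sqrt(22325881)/9)*351355 = -150641348120 + 351355*sqrt(22325881)/9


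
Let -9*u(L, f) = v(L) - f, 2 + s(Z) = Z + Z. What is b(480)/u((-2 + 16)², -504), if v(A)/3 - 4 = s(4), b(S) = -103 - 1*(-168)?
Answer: -195/178 ≈ -1.0955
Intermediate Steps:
b(S) = 65 (b(S) = -103 + 168 = 65)
s(Z) = -2 + 2*Z (s(Z) = -2 + (Z + Z) = -2 + 2*Z)
v(A) = 30 (v(A) = 12 + 3*(-2 + 2*4) = 12 + 3*(-2 + 8) = 12 + 3*6 = 12 + 18 = 30)
u(L, f) = -10/3 + f/9 (u(L, f) = -(30 - f)/9 = -10/3 + f/9)
b(480)/u((-2 + 16)², -504) = 65/(-10/3 + (⅑)*(-504)) = 65/(-10/3 - 56) = 65/(-178/3) = 65*(-3/178) = -195/178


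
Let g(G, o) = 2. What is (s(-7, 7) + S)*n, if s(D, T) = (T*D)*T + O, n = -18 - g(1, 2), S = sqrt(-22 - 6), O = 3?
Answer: 6800 - 40*I*sqrt(7) ≈ 6800.0 - 105.83*I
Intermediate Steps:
S = 2*I*sqrt(7) (S = sqrt(-28) = 2*I*sqrt(7) ≈ 5.2915*I)
n = -20 (n = -18 - 1*2 = -18 - 2 = -20)
s(D, T) = 3 + D*T**2 (s(D, T) = (T*D)*T + 3 = (D*T)*T + 3 = D*T**2 + 3 = 3 + D*T**2)
(s(-7, 7) + S)*n = ((3 - 7*7**2) + 2*I*sqrt(7))*(-20) = ((3 - 7*49) + 2*I*sqrt(7))*(-20) = ((3 - 343) + 2*I*sqrt(7))*(-20) = (-340 + 2*I*sqrt(7))*(-20) = 6800 - 40*I*sqrt(7)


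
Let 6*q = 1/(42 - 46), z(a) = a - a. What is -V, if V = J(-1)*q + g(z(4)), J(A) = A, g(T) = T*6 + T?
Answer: -1/24 ≈ -0.041667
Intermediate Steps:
z(a) = 0
q = -1/24 (q = 1/(6*(42 - 46)) = (⅙)/(-4) = (⅙)*(-¼) = -1/24 ≈ -0.041667)
g(T) = 7*T (g(T) = 6*T + T = 7*T)
V = 1/24 (V = -1*(-1/24) + 7*0 = 1/24 + 0 = 1/24 ≈ 0.041667)
-V = -1*1/24 = -1/24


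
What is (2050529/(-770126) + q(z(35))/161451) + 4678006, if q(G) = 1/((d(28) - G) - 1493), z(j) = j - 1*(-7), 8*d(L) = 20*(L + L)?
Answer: 811404216033216820789/173450969892270 ≈ 4.6780e+6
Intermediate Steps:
d(L) = 5*L (d(L) = (20*(L + L))/8 = (20*(2*L))/8 = (40*L)/8 = 5*L)
z(j) = 7 + j (z(j) = j + 7 = 7 + j)
q(G) = 1/(-1353 - G) (q(G) = 1/((5*28 - G) - 1493) = 1/((140 - G) - 1493) = 1/(-1353 - G))
(2050529/(-770126) + q(z(35))/161451) + 4678006 = (2050529/(-770126) - 1/(1353 + (7 + 35))/161451) + 4678006 = (2050529*(-1/770126) - 1/(1353 + 42)*(1/161451)) + 4678006 = (-2050529/770126 - 1/1395*(1/161451)) + 4678006 = (-2050529/770126 - 1*1/1395*(1/161451)) + 4678006 = (-2050529/770126 - 1/1395*1/161451) + 4678006 = (-2050529/770126 - 1/225224145) + 4678006 = -461828641592831/173450969892270 + 4678006 = 811404216033216820789/173450969892270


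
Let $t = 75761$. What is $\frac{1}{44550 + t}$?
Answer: $\frac{1}{120311} \approx 8.3118 \cdot 10^{-6}$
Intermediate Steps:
$\frac{1}{44550 + t} = \frac{1}{44550 + 75761} = \frac{1}{120311}$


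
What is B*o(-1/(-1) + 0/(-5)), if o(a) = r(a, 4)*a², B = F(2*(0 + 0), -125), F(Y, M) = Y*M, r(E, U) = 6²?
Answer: 0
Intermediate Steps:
r(E, U) = 36
F(Y, M) = M*Y
B = 0 (B = -250*(0 + 0) = -250*0 = -125*0 = 0)
o(a) = 36*a²
B*o(-1/(-1) + 0/(-5)) = 0*(36*(-1/(-1) + 0/(-5))²) = 0*(36*(-1*(-1) + 0*(-⅕))²) = 0*(36*(1 + 0)²) = 0*(36*1²) = 0*(36*1) = 0*36 = 0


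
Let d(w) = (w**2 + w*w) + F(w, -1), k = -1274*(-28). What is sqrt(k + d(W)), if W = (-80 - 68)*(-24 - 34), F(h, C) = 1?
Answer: sqrt(147405785) ≈ 12141.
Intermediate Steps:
W = 8584 (W = -148*(-58) = 8584)
k = 35672
d(w) = 1 + 2*w**2 (d(w) = (w**2 + w*w) + 1 = (w**2 + w**2) + 1 = 2*w**2 + 1 = 1 + 2*w**2)
sqrt(k + d(W)) = sqrt(35672 + (1 + 2*8584**2)) = sqrt(35672 + (1 + 2*73685056)) = sqrt(35672 + (1 + 147370112)) = sqrt(35672 + 147370113) = sqrt(147405785)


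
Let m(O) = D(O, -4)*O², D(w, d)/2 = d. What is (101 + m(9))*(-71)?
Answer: 38837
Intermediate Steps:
D(w, d) = 2*d
m(O) = -8*O² (m(O) = (2*(-4))*O² = -8*O²)
(101 + m(9))*(-71) = (101 - 8*9²)*(-71) = (101 - 8*81)*(-71) = (101 - 648)*(-71) = -547*(-71) = 38837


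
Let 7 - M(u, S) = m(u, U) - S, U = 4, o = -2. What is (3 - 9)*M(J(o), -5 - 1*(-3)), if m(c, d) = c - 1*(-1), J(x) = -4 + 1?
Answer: -42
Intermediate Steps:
J(x) = -3
m(c, d) = 1 + c (m(c, d) = c + 1 = 1 + c)
M(u, S) = 6 + S - u (M(u, S) = 7 - ((1 + u) - S) = 7 - (1 + u - S) = 7 + (-1 + S - u) = 6 + S - u)
(3 - 9)*M(J(o), -5 - 1*(-3)) = (3 - 9)*(6 + (-5 - 1*(-3)) - 1*(-3)) = -6*(6 + (-5 + 3) + 3) = -6*(6 - 2 + 3) = -6*7 = -42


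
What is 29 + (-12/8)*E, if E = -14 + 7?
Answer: 79/2 ≈ 39.500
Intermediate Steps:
E = -7
29 + (-12/8)*E = 29 - 12/8*(-7) = 29 - 12*⅛*(-7) = 29 - 3/2*(-7) = 29 + 21/2 = 79/2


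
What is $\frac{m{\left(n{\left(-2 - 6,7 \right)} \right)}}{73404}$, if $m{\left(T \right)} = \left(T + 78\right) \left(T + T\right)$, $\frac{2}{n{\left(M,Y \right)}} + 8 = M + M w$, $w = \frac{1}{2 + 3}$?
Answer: $- \frac{17135}{71055072} \approx -0.00024115$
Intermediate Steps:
$w = \frac{1}{5} \approx 0.2$
$n{\left(M,Y \right)} = \frac{2}{-8 + \frac{6 M}{5}}$ ($n{\left(M,Y \right)} = \frac{2}{-8 + \left(M + M \frac{1}{5}\right)} = \frac{2}{-8 + \left(M + \frac{M}{5}\right)} = \frac{2}{-8 + \frac{6 M}{5}}$)
$m{\left(T \right)} = 2 T \left(78 + T\right)$ ($m{\left(T \right)} = \left(78 + T\right) 2 T = 2 T \left(78 + T\right)$)
$\frac{m{\left(n{\left(-2 - 6,7 \right)} \right)}}{73404} = \frac{2 \frac{5}{-20 + 3 \left(-2 - 6\right)} \left(78 + \frac{5}{-20 + 3 \left(-2 - 6\right)}\right)}{73404} = 2 \frac{5}{-20 + 3 \left(-8\right)} \left(78 + \frac{5}{-20 + 3 \left(-8\right)}\right) \frac{1}{73404} = 2 \frac{5}{-20 - 24} \left(78 + \frac{5}{-20 - 24}\right) \frac{1}{73404} = 2 \frac{5}{-44} \left(78 + \frac{5}{-44}\right) \frac{1}{73404} = 2 \cdot 5 \left(- \frac{1}{44}\right) \left(78 + 5 \left(- \frac{1}{44}\right)\right) \frac{1}{73404} = 2 \left(- \frac{5}{44}\right) \left(78 - \frac{5}{44}\right) \frac{1}{73404} = 2 \left(- \frac{5}{44}\right) \frac{3427}{44} \cdot \frac{1}{73404} = \left(- \frac{17135}{968}\right) \frac{1}{73404} = - \frac{17135}{71055072}$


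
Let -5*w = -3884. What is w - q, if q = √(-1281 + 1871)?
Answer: 3884/5 - √590 ≈ 752.51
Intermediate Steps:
w = 3884/5 (w = -⅕*(-3884) = 3884/5 ≈ 776.80)
q = √590 ≈ 24.290
w - q = 3884/5 - √590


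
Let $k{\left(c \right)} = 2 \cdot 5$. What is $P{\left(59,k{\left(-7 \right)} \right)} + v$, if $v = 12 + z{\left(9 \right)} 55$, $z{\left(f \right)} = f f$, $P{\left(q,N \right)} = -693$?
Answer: $3774$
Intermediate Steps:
$k{\left(c \right)} = 10$
$z{\left(f \right)} = f^{2}$
$v = 4467$ ($v = 12 + 9^{2} \cdot 55 = 12 + 81 \cdot 55 = 12 + 4455 = 4467$)
$P{\left(59,k{\left(-7 \right)} \right)} + v = -693 + 4467 = 3774$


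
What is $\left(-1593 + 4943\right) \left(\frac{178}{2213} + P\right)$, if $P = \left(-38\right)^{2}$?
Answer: $\frac{10705762500}{2213} \approx 4.8377 \cdot 10^{6}$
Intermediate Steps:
$P = 1444$
$\left(-1593 + 4943\right) \left(\frac{178}{2213} + P\right) = \left(-1593 + 4943\right) \left(\frac{178}{2213} + 1444\right) = 3350 \left(178 \cdot \frac{1}{2213} + 1444\right) = 3350 \left(\frac{178}{2213} + 1444\right) = 3350 \cdot \frac{3195750}{2213} = \frac{10705762500}{2213}$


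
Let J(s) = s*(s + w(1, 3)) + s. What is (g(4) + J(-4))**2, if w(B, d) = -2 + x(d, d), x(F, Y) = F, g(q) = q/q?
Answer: 81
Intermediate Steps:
g(q) = 1
w(B, d) = -2 + d
J(s) = s + s*(1 + s) (J(s) = s*(s + (-2 + 3)) + s = s*(s + 1) + s = s*(1 + s) + s = s + s*(1 + s))
(g(4) + J(-4))**2 = (1 - 4*(2 - 4))**2 = (1 - 4*(-2))**2 = (1 + 8)**2 = 9**2 = 81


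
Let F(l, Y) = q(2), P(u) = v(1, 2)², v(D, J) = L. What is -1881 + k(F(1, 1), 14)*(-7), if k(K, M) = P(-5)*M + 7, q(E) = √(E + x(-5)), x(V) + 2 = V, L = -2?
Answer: -2322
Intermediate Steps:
v(D, J) = -2
x(V) = -2 + V
P(u) = 4 (P(u) = (-2)² = 4)
q(E) = √(-7 + E) (q(E) = √(E + (-2 - 5)) = √(E - 7) = √(-7 + E))
F(l, Y) = I*√5 (F(l, Y) = √(-7 + 2) = √(-5) = I*√5)
k(K, M) = 7 + 4*M (k(K, M) = 4*M + 7 = 7 + 4*M)
-1881 + k(F(1, 1), 14)*(-7) = -1881 + (7 + 4*14)*(-7) = -1881 + (7 + 56)*(-7) = -1881 + 63*(-7) = -1881 - 441 = -2322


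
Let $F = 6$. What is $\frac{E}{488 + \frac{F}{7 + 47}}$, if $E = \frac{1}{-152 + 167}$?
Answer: $\frac{3}{21965} \approx 0.00013658$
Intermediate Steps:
$E = \frac{1}{15} \approx 0.066667$
$\frac{E}{488 + \frac{F}{7 + 47}} = \frac{1}{488 + \frac{1}{7 + 47} \cdot 6} \cdot \frac{1}{15} = \frac{1}{488 + \frac{1}{54} \cdot 6} \cdot \frac{1}{15} = \frac{1}{488 + \frac{1}{9}} \cdot \frac{1}{15} = \frac{1}{\frac{4393}{9}} \cdot \frac{1}{15} = \frac{9}{4393} \cdot \frac{1}{15} = \frac{3}{21965}$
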